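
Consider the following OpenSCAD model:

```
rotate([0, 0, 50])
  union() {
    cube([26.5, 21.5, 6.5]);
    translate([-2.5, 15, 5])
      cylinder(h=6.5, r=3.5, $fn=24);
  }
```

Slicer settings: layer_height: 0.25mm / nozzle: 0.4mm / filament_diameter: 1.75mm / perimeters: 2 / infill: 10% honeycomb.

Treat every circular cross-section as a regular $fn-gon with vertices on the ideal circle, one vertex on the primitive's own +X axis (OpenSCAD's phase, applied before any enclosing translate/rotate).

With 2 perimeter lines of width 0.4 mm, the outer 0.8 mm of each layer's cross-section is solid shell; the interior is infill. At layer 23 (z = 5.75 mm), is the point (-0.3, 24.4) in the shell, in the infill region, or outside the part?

At z = 5.75 mm: the 26.5×21.5 cube contributes its full rectangle; the r=3.5 cylinder at (-2.5, 15) gives a regular 24-gon of circumradius 3.5 (constant along its height); Combining (union): the regions partially overlap (shared area 3.26 mm²), so overlapping operands fuse into one piece — 1 connected region; (rotated 50° about Z; rotation is an isometry so areas/perimeters/island counts are preserved). Overall, the cross-section is a single solid region. Undo the 50° rotation: the query point maps to (18.499, 15.914) in the un-rotated model frame. The nearest boundary edge runs (0.00, 21.50)→(26.50, 21.50); distance from the point to it = 5.59 mm. The point is inside the cross-section and 5.59 mm from the nearest boundary — more than the 0.8 mm shell width (2 × 0.4), so it's in the infill interior.

infill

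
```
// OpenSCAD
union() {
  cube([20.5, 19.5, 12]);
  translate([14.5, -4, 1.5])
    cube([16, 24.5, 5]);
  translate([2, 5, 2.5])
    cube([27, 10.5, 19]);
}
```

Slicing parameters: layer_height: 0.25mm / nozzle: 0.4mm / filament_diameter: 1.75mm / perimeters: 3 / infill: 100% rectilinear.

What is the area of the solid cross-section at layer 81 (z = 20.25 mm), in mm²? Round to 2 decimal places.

At z = 20.25 mm: the cube does not reach this height (z outside [0, 12]); the cube at (14.5, -4) does not reach this height (z outside [1.5, 6.5]); the cube at (2, 5) is present — its section is the full 27×10.5 rectangle (area 283.50 mm²); Taking the union: only the 27×10.5 cube at (2, 5) is present, so the union is just that shape — area = 283.50 mm². Overall, the cross-section is a single solid region. Net area = 283.50 mm².

283.50 mm²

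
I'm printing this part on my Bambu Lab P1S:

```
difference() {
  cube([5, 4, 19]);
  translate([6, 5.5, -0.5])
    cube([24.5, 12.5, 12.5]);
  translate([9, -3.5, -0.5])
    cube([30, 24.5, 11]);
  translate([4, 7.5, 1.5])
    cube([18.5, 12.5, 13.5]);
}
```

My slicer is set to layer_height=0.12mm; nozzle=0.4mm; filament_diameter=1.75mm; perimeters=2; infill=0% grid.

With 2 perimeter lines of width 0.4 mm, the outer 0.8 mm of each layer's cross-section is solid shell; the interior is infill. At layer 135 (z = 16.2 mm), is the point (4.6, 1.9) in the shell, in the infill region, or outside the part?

shell

At z = 16.2 mm: the cube (footprint 5×4) is included at this height; the cube at (6, 5.5) does not reach this height (z outside [-0.5, 12]); the cube at (9, -3.5) does not reach this height (z outside [-0.5, 10.5]); the cube at (4, 7.5) is not intersected at this z (z outside [1.5, 15]); Taking the first minus the rest: none of the subtracted shapes is present at this height, so the 5×4 cube is unchanged — 1 connected region. Overall, the cross-section is a single solid region. The nearest boundary edge runs (5.00, 0.00)→(5.00, 4.00); distance from the point to it = 0.40 mm. The point is inside the cross-section, 0.40 mm from the nearest boundary — within the 0.8 mm shell band (2 × 0.4).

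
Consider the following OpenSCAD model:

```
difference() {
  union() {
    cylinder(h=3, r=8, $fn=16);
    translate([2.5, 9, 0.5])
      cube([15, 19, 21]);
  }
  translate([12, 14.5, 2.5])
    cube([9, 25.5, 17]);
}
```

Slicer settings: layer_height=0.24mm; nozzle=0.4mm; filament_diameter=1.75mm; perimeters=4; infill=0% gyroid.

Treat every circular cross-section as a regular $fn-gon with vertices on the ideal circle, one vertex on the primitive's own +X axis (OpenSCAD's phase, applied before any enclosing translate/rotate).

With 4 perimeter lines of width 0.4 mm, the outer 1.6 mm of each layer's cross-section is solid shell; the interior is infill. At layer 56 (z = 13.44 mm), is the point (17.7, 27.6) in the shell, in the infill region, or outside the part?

At z = 13.44 mm: the cylinder is absent (z outside [0, 3]); the cube at (2.5, 9) (footprint 15×19) is included at this height; Merging all regions: only the 15×19 cube at (2.5, 9) is present, so the union is just that shape — 1 connected region; the cube at (12, 14.5) is present — its section is the full 9×25.5 rectangle; Taking the first minus the rest: starting from that combined region, the 9×25.5 cube at (12, 14.5) partially overlaps it — only the 74.25 mm² overlap (of its 229.50 mm²) is removed, clipping the outline — 1 connected region. Overall, the cross-section is a single solid region. The nearest boundary edge runs (12.00, 28.00)→(12.00, 14.50); distance from the point to it = 5.70 mm. The point is not inside any of the regions above, so it lies outside the cross-section (5.70 mm from the nearest boundary).

outside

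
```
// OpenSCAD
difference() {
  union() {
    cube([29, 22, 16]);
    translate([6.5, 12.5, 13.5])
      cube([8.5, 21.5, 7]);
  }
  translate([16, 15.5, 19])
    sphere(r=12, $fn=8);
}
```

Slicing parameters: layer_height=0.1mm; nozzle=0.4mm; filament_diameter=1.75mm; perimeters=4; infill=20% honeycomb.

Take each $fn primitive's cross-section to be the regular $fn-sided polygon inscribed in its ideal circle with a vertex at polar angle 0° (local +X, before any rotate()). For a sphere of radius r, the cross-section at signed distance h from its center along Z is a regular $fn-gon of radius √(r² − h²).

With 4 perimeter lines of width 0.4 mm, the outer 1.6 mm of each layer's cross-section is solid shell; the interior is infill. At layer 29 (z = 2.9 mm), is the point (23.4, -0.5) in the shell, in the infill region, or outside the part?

outside

At z = 2.9 mm: the 29×22 cube contributes its full rectangle; the cube at (6.5, 12.5) does not reach this height (z outside [13.5, 20.5]); Taking the union: only the 29×22 cube is present, so the union is just that shape — 1 connected region; the sphere at (16, 15.5) is absent (|z−center|=16.100 > r=12); Taking the first minus the rest: none of the subtracted shapes is present at this height, so that combined region is unchanged — 1 connected region. Overall, the cross-section is a single solid region. The nearest boundary edge runs (0.00, 0.00)→(29.00, 0.00); distance from the point to it = 0.50 mm. The point is not inside any of the regions above, so it lies outside the cross-section (0.50 mm from the nearest boundary).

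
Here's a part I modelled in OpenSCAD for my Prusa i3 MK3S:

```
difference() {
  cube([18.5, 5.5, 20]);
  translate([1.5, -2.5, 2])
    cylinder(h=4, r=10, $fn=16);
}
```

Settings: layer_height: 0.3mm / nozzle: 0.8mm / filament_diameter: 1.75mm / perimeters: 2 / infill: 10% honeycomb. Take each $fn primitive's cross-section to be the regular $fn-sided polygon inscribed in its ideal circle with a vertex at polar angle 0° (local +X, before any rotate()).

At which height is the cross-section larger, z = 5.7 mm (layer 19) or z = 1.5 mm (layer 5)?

layer 5 (z = 1.5 mm)

Layer 19 (z = 5.7): the cube (footprint 18.5×5.5) is included at this height (area 101.75 mm²); the cylinder at (1.5, -2.5): section is a regular 16-gon, circumradius r=10 (area = (16/2)·10.000²·sin(360°/16) = 306.15 mm²); After the difference (first − rest): starting from the 18.5×5.5 cube (101.75 mm²), the r=10 cylinder at (1.5, -2.5) partially overlaps it — only the 53.06 mm² overlap (of its 306.15 mm²) is removed, clipping the outline — area = 48.69 mm². So its area = 48.69 mm². Layer 5 (z = 1.5): the cube (footprint 18.5×5.5) is included at this height (area 101.75 mm²); the cylinder at (1.5, -2.5) is not intersected at this z (z outside [2, 6]); Subtracting the remaining from the first: none of the subtracted shapes is present at this height, so the 18.5×5.5 cube is unchanged — area = 101.75 mm². So its area = 101.75 mm². Layer 5 is larger (101.75 vs 48.69 mm²).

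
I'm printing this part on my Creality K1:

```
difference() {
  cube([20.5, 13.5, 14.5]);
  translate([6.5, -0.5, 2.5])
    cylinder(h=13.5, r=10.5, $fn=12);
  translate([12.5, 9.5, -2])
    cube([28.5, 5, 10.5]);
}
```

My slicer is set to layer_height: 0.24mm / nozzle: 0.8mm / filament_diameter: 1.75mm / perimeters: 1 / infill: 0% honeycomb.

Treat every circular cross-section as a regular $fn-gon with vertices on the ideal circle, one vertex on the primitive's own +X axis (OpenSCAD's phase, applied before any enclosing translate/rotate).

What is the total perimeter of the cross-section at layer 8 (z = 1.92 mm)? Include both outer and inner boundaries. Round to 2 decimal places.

At z = 1.92 mm: the 20.5×13.5 cube contributes its full rectangle (perimeter 68.00 mm); the cylinder at (6.5, -0.5) is not intersected at this z (z outside [2.5, 16]); the cube at (12.5, 9.5) is present — its section is the full 28.5×5 rectangle (perimeter 67.00 mm); Taking the first minus the rest: starting from the 20.5×13.5 cube, the 28.5×5 cube at (12.5, 9.5) partially overlaps it — only the 32.00 mm² overlap (of its 142.50 mm²) is removed, clipping the outline — boundary = 68.00 mm. Overall, the cross-section is a single solid region. Total boundary length (outer) = 68.00 mm.

68.00 mm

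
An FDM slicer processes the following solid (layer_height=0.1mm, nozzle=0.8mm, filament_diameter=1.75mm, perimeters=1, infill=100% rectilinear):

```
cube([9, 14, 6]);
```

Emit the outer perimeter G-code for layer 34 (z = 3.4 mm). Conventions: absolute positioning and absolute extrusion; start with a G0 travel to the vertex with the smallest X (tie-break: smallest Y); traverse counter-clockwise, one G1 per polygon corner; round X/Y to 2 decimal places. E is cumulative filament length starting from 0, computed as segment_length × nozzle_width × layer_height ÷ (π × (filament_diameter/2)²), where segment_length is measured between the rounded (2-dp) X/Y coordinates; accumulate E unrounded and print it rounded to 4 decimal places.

G0 X0.00 Y0.00 Z3.40
G1 X9.00 Y0.00 E0.2993
G1 X9.00 Y14.00 E0.7650
G1 X0.00 Y14.00 E1.0643
G1 X0.00 Y0.00 E1.5300

At z = 3.4 mm: the cube is present — its section is the full 9×14 rectangle. The outline is a single polygon with 4 vertices. Extrusion per mm of travel: 0.8 × 0.1 / (π × 0.875²) = 0.033260. Accumulating E over each segment gives final E = 1.5300.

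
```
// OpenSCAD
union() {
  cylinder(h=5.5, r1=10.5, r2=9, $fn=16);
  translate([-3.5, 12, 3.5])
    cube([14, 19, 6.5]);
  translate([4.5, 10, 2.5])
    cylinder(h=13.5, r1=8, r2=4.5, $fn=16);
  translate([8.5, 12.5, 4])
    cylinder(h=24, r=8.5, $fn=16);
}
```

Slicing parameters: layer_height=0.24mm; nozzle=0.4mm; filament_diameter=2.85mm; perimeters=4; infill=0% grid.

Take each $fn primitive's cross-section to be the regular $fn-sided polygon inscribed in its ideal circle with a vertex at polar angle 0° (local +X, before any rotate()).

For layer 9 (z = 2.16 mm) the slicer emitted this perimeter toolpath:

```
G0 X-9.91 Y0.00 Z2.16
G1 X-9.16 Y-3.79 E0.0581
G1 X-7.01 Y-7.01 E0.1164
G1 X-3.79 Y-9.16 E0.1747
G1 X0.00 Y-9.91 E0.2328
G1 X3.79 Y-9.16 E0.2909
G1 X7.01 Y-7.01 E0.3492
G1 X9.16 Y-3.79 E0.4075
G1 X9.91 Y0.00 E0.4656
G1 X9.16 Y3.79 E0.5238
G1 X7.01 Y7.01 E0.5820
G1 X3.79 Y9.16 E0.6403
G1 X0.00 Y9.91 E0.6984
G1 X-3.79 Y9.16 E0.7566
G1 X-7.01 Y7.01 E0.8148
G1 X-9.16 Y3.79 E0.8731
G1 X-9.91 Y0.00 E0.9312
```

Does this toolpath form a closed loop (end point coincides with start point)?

Start point (G0): (-9.91, 0.00). End point (last G1): the path returns to the start — closed.

yes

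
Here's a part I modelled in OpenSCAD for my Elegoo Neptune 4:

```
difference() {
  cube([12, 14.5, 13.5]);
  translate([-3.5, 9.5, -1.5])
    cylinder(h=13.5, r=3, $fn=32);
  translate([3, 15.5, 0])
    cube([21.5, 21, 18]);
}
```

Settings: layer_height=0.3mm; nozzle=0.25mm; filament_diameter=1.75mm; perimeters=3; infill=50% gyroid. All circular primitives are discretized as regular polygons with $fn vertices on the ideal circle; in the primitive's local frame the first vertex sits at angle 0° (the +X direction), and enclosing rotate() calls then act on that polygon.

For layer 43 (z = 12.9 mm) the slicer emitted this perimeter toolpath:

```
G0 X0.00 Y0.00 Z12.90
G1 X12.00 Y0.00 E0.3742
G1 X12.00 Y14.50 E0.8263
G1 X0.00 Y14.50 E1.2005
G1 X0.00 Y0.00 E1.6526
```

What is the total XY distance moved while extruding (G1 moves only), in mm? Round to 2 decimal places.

Sum the Euclidean lengths of each G1 segment: total = 53.00 mm.

53.00 mm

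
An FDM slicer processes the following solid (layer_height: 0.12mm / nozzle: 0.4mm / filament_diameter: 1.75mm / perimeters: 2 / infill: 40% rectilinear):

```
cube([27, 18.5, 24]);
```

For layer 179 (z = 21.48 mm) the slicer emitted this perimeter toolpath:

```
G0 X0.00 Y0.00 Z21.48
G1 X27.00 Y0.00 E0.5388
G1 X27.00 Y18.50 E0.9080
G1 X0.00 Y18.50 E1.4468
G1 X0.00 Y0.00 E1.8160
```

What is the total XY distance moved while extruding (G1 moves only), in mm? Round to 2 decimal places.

91.00 mm

Sum the Euclidean lengths of each G1 segment: total = 91.00 mm.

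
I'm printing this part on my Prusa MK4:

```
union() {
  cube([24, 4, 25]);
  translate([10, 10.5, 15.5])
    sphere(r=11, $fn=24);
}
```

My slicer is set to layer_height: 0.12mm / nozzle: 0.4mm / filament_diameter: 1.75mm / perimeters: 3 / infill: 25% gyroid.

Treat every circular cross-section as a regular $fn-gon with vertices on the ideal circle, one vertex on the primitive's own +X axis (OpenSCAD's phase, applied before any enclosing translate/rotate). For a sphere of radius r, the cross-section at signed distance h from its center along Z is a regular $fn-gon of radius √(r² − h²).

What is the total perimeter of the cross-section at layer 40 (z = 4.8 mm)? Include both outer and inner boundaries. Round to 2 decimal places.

71.99 mm

At z = 4.8 mm: the cube (footprint 24×4) is included at this height (perimeter 56.00 mm); the r=11 sphere at (10, 10.5) slices to a regular 24-gon of circumradius 2.551 (√(r²−h²) with h=10.7 from center) (perimeter = 2·24·2.551·sin(180°/24) = 15.99 mm); Merging all regions: the 2 present regions are separate (no shared area or edge), so areas and boundary lengths simply add and each stays a separate island — boundary = 71.99 mm. Overall, the cross-section has 2 separate islands. Total boundary length (outer) = 71.99 mm.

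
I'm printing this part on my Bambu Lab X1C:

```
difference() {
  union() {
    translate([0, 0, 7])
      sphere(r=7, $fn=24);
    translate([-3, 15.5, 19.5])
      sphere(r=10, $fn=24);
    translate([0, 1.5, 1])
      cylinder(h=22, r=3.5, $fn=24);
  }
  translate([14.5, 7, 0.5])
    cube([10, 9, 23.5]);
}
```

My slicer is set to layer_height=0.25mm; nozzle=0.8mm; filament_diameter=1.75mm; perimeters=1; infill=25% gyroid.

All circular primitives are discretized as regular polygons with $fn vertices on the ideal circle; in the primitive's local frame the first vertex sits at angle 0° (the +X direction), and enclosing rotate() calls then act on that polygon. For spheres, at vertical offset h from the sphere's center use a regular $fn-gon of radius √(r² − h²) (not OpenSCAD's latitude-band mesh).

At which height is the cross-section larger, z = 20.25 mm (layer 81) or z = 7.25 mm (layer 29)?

layer 81 (z = 20.25 mm)

Layer 81 (z = 20.25): the sphere is absent (|z−center|=13.250 > r=7); the r=10 sphere at (-3, 15.5) contributes a regular 24-gon of circumradius √(10²−0.75²) = 9.972 (area = (24/2)·9.972²·sin(360°/24) = 308.84 mm²); the cylinder at (0, 1.5): section is a regular 24-gon, circumradius r=3.5 (area = (24/2)·3.500²·sin(360°/24) = 38.05 mm²); Taking the union: the 2 present regions are separate (no shared area or edge), so areas and boundary lengths simply add and each stays a separate island — area = 346.88 mm²; the 10×9 cube at (14.5, 7) contributes its full rectangle (area 90.00 mm²); Subtracting the remaining from the first: starting from that combined region (346.88 mm²), the 10×9 cube at (14.5, 7) misses the remaining region (no effect) — area = 346.88 mm². So its area = 346.88 mm². Layer 29 (z = 7.25): the r=7 sphere contributes a regular 24-gon of circumradius √(7²−0.25²) = 6.996 (area = (24/2)·6.996²·sin(360°/24) = 151.99 mm²); the sphere at (-3, 15.5) is not intersected at this z (|z−center|=12.250 > r=10); the r=3.5 cylinder at (0, 1.5) contributes a regular 24-gon of circumradius 3.5 (area = (24/2)·3.500²·sin(360°/24) = 38.05 mm²); Merging all regions: the r=3.5 cylinder at (0, 1.5) lies entirely inside the r=7 sphere, so the union is just the r=7 sphere — area = 151.99 mm²; the cube at (14.5, 7) (footprint 10×9) is included at this height (area 90.00 mm²); Subtracting the remaining from the first: starting from that combined region (151.99 mm²), the 10×9 cube at (14.5, 7) misses the remaining region (no effect) — area = 151.99 mm². So its area = 151.99 mm². Layer 81 is larger (346.88 vs 151.99 mm²).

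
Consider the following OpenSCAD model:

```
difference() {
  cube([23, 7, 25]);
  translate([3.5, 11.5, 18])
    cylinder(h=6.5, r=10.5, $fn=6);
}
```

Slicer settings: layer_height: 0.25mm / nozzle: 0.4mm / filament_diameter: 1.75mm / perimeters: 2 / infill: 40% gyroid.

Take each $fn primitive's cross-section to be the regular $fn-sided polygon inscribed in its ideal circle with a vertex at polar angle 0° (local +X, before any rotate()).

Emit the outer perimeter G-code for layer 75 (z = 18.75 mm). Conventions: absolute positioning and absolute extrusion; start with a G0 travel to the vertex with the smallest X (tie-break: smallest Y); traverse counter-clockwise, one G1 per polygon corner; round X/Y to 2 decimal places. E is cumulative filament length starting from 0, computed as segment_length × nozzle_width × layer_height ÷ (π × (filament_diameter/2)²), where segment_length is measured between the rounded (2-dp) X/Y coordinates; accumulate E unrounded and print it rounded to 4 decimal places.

G0 X0.00 Y0.00 Z18.75
G1 X23.00 Y0.00 E0.9562
G1 X23.00 Y7.00 E1.2473
G1 X11.40 Y7.00 E1.7295
G1 X8.75 Y2.41 E1.9499
G1 X0.00 Y2.41 E2.3137
G1 X0.00 Y0.00 E2.4139

At z = 18.75 mm: the cube (footprint 23×7) is included at this height; the r=10.5 cylinder at (3.5, 11.5) contributes a regular 6-gon of circumradius 10.5; Subtracting the remaining from the first: starting from the 23×7 cube, the r=10.5 cylinder at (3.5, 11.5) partially overlaps it — only the 46.28 mm² overlap (of its 286.44 mm²) is removed, clipping the outline — 1 connected region. The outline is a single polygon with 6 vertices. Extrusion per mm of travel: 0.4 × 0.25 / (π × 0.875²) = 0.041575. Accumulating E over each segment gives final E = 2.4139.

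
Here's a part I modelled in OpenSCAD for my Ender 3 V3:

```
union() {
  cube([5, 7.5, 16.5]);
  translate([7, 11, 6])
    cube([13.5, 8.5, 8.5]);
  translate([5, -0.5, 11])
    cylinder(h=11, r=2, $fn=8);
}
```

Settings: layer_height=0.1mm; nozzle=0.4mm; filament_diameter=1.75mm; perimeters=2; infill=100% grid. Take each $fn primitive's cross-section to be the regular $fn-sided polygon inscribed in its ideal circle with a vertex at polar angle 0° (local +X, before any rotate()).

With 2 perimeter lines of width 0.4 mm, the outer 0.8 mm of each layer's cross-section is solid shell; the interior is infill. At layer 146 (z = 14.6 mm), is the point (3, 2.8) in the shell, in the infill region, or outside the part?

infill

At z = 14.6 mm: the 5×7.5 cube contributes its full rectangle; the cube at (7, 11) is absent (z outside [6, 14.5]); the r=2 cylinder at (5, -0.5) gives a regular 8-gon of circumradius 2 (constant along its height); Merging all regions: the regions partially overlap (shared area 1.88 mm²), so overlapping operands fuse into one piece — 1 connected region. Overall, the cross-section is a single solid region. The nearest boundary edge runs (5.00, 7.50)→(5.00, 1.50); distance from the point to it = 2.00 mm. The point is inside the cross-section and 2.00 mm from the nearest boundary — more than the 0.8 mm shell width (2 × 0.4), so it's in the infill interior.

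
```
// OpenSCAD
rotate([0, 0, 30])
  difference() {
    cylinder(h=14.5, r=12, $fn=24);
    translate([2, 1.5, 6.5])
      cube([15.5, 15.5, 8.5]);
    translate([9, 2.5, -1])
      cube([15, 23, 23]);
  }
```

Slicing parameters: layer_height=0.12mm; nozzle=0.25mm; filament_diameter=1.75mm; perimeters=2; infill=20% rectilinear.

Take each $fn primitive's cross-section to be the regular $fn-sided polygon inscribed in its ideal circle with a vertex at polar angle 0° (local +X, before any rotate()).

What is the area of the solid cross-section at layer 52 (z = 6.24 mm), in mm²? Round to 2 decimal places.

438.62 mm²

At z = 6.24 mm: the r=12 cylinder contributes a regular 24-gon of circumradius 12 (area = (24/2)·12.000²·sin(360°/24) = 447.24 mm²); the cube at (2, 1.5) is absent (z outside [6.5, 15]); the cube at (9, 2.5) is present — its section is the full 15×23 rectangle (area 345.00 mm²); Taking the first minus the rest: starting from the r=12 cylinder (447.24 mm²), the 15×23 cube at (9, 2.5) partially overlaps it — only the 8.62 mm² overlap (of its 345.00 mm²) is removed, clipping the outline — area = 438.62 mm²; (whole slice rotated 30° about Z — lengths, areas and connectivity unchanged). Overall, the cross-section is a single solid region. Net area = 438.62 mm².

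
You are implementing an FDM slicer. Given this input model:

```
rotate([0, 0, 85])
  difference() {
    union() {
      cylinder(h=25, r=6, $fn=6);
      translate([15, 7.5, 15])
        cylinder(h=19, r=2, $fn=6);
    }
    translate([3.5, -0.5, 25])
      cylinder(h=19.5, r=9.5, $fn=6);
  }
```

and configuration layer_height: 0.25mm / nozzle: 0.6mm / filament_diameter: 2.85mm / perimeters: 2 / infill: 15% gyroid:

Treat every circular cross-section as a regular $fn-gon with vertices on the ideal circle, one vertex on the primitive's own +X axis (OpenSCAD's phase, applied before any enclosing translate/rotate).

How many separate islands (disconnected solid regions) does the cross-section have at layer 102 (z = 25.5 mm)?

1

At z = 25.5 mm: the cylinder is not intersected at this z (z outside [0, 25]); the cylinder at (15, 7.5): section is a regular 6-gon, circumradius r=2; Merging all regions: only the r=2 cylinder at (15, 7.5) is present, so the union is just that shape — 1 connected region; the r=9.5 cylinder at (3.5, -0.5) gives a regular 6-gon of circumradius 9.5 (constant along its height); Taking the first minus the rest: starting from that combined region, the r=9.5 cylinder at (3.5, -0.5) misses the remaining region (no effect) — 1 connected region; (rotated 85° about Z; rotation is an isometry so areas/perimeters/island counts are preserved). Overall, the cross-section is a single solid region. Island count = 1.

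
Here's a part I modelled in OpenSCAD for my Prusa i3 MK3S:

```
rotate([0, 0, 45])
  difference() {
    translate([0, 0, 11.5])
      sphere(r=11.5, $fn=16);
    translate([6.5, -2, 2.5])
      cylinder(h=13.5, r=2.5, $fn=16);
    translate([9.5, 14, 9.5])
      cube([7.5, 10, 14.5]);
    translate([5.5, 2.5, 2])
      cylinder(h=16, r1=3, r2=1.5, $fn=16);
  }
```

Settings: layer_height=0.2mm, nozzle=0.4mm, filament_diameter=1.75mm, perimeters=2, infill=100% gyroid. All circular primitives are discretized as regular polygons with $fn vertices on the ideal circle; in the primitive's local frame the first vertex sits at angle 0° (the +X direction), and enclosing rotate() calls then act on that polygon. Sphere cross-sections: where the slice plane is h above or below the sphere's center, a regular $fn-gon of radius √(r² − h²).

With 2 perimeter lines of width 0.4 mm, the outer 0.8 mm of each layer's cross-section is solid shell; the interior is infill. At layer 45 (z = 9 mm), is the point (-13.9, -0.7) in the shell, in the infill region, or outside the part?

outside

At z = 9 mm: the sphere: section is a regular 16-gon, circumradius = √(r²−h²) = √(11.5²−2.5²) = 11.225; the r=2.5 cylinder at (6.5, -2) gives a regular 16-gon of circumradius 2.5 (constant along its height); the cube at (9.5, 14) is absent (z outside [9.5, 24]); the cone at (5.5, 2.5) (r1=3→r2=1.5) has section circumradius 2.344 here — a regular 16-gon; Taking the first minus the rest: starting from the r=11.5 sphere, the r=2.5 cylinder at (6.5, -2) lies wholly inside it (removes its full 19.13 mm² and its 15.61 mm outline becomes a hole wall); the cone at (5.5, 2.5) partially overlaps it — only the 16.66 mm² overlap (of its 16.82 mm²) is removed, clipping the outline — 1 connected region with 1 hole; (whole slice rotated 45° about Z — lengths, areas and connectivity unchanged). Overall, the cross-section is one region with 1 hole. Undo the 45° rotation: the query point maps to (-10.324, 9.334) in the un-rotated model frame. The nearest boundary edge runs (-10.37, 4.30)→(-7.94, 7.94); distance from the point to it = 2.76 mm. The point is not inside any of the regions above, so it lies outside the cross-section (2.76 mm from the nearest boundary).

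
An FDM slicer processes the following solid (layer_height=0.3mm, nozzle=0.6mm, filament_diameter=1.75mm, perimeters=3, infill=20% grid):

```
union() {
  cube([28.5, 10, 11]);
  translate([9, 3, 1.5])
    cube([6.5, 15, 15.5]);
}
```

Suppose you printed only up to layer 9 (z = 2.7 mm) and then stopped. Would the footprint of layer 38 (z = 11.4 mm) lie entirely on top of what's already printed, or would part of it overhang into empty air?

Compare the two slices. At z = 2.7: the cube (footprint 28.5×10) is included at this height (area 285.00 mm²); the cube at (9, 3) (footprint 6.5×15) is included at this height (area 97.50 mm²); Taking the union: the regions partially overlap — summed areas 382.50 mm² minus the doubly-counted overlap 45.50 mm² gives 337.00 mm² — area = 337.00 mm². At z = 11.4: the cube is not intersected at this z (z outside [0, 11]); the cube at (9, 3) (footprint 6.5×15) is included at this height (area 97.50 mm²); Combining (union): only the 6.5×15 cube at (9, 3) is present, so the union is just that shape — area = 97.50 mm². Checking containment: the cross-section at z = 11.4 is a subset of the cross-section at z = 2.7.

entirely on top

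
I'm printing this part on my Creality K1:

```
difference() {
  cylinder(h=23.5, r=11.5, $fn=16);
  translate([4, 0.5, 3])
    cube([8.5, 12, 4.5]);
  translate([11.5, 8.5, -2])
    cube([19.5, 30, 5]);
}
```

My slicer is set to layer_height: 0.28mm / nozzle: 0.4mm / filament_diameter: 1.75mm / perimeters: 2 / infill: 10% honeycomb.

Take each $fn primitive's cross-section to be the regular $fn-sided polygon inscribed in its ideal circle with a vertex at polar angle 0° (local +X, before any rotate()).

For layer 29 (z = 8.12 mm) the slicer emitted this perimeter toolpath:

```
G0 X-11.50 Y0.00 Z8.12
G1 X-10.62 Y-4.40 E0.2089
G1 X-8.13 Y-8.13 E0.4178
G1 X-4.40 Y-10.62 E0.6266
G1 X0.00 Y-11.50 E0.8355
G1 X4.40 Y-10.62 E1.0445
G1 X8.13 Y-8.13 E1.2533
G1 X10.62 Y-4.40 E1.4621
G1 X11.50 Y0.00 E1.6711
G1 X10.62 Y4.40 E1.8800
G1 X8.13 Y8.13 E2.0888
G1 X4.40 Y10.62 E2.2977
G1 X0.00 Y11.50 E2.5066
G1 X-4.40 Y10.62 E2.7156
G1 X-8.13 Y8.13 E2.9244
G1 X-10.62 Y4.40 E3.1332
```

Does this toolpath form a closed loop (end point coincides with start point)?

Start point (G0): (-11.50, 0.00). End point (last G1): the path does not return to the start — open.

no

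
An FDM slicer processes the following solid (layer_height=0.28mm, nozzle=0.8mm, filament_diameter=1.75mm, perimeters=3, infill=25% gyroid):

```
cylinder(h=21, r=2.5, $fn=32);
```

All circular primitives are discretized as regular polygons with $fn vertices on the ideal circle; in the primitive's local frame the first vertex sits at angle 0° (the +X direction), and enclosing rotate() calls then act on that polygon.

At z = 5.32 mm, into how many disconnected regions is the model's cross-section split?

At z = 5.32 mm: the r=2.5 cylinder contributes a regular 32-gon of circumradius 2.5. The result has 1 disconnected region.

1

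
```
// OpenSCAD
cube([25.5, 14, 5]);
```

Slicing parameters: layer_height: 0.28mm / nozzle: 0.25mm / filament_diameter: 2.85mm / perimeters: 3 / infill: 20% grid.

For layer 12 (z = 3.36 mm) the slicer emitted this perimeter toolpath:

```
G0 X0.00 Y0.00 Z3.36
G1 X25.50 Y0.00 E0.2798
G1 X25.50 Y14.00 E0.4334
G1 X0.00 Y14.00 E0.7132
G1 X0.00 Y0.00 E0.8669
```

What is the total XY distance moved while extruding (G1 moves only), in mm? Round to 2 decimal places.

79.00 mm

Sum the Euclidean lengths of each G1 segment: total = 79.00 mm.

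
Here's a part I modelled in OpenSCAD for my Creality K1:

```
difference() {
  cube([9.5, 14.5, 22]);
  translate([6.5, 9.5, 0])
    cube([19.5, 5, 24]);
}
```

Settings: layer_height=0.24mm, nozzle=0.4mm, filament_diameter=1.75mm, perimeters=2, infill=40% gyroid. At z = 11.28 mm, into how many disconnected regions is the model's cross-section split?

1

At z = 11.28 mm: the cube (footprint 9.5×14.5) is included at this height; the cube at (6.5, 9.5) is present — its section is the full 19.5×5 rectangle; Subtracting the remaining from the first: starting from the 9.5×14.5 cube, the 19.5×5 cube at (6.5, 9.5) partially overlaps it — only the 15.00 mm² overlap (of its 97.50 mm²) is removed, clipping the outline — 1 connected region. The result has 1 disconnected region.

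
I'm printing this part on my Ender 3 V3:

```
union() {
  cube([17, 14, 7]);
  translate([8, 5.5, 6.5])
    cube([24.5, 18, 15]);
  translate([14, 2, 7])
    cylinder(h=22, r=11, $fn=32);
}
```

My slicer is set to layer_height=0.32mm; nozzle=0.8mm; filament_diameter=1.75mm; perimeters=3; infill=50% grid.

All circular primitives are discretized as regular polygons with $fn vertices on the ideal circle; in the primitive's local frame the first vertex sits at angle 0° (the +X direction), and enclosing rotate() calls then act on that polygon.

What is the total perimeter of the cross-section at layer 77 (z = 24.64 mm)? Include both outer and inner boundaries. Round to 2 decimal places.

At z = 24.64 mm: the cube is absent (z outside [0, 7]); the cube at (8, 5.5) is not intersected at this z (z outside [6.5, 21.5]); the cylinder at (14, 2): section is a regular 32-gon, circumradius r=11 (perimeter = 2·32·11.000·sin(180°/32) = 69.00 mm); Combining (union): only the r=11 cylinder at (14, 2) is present, so the union is just that shape — boundary = 69.00 mm. Overall, the cross-section is a single solid region. Total boundary length (outer) = 69.00 mm.

69.00 mm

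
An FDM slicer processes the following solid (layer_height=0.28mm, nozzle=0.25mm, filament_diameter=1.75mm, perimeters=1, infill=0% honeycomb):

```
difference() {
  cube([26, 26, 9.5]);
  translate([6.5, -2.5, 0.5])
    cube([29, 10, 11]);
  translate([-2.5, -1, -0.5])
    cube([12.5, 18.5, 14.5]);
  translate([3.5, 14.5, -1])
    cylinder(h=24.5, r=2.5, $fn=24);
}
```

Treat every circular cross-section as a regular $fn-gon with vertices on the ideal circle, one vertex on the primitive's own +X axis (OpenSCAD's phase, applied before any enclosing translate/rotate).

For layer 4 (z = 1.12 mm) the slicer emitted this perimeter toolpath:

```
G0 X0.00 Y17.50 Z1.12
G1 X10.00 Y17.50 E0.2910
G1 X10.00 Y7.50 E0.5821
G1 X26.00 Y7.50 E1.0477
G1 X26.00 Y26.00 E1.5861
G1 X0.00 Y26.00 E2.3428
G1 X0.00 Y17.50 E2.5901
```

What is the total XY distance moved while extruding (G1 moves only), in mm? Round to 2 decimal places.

Sum the Euclidean lengths of each G1 segment: total = 89.00 mm.

89.00 mm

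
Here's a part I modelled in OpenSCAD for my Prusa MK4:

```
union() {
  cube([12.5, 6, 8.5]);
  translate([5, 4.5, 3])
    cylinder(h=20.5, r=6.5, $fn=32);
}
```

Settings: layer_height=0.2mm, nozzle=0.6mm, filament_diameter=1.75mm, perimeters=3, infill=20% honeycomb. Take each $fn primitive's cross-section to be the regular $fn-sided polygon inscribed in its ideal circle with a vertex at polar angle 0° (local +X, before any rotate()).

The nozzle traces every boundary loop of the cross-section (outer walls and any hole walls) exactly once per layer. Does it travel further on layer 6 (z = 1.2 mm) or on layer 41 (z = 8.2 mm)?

layer 41 (z = 8.2 mm)

Layer 6 (z = 1.2): the 12.5×6 cube contributes its full rectangle (perimeter 37.00 mm); the cylinder at (5, 4.5) is not intersected at this z (z outside [3, 23.5]); Taking the union: only the 12.5×6 cube is present, so the union is just that shape — boundary = 37.00 mm. So its perimeter = 37.00 mm. Layer 41 (z = 8.2): the 12.5×6 cube contributes its full rectangle (perimeter 37.00 mm); the cylinder at (5, 4.5): section is a regular 32-gon, circumradius r=6.5 (perimeter = 2·32·6.500·sin(180°/32) = 40.78 mm); Merging all regions: the regions partially overlap (shared area 66.17 mm²), so the edge portions inside another operand are dropped and the merged outline is re-measured after clipping — boundary = 44.51 mm. So its perimeter = 44.51 mm. Layer 41 is larger (44.51 vs 37.00 mm).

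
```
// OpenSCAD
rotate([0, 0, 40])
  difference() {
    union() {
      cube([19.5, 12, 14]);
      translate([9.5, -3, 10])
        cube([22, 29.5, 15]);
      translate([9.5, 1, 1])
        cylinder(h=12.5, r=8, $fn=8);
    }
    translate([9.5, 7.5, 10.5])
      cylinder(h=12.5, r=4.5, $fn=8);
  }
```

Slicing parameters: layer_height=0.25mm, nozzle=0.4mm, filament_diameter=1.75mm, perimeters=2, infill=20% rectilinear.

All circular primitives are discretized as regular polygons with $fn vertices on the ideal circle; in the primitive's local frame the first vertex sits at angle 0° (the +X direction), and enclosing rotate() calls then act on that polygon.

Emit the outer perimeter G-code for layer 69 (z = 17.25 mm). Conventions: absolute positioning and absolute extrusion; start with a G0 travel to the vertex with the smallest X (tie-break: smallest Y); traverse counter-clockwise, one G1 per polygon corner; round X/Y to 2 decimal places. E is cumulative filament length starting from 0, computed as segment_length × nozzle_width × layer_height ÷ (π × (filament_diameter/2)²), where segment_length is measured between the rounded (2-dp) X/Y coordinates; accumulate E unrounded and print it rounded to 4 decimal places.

G0 X-9.76 Y26.41 Z17.25
G1 X-0.44 Y15.30 E0.6029
G1 X2.85 Y16.33 E0.7462
G1 X5.90 Y14.74 E0.8892
G1 X6.94 Y11.46 E1.0323
G1 X5.35 Y8.40 E1.1757
G1 X9.21 Y3.81 E1.4250
G1 X26.06 Y17.95 E2.3395
G1 X7.10 Y40.55 E3.5660
G1 X-9.76 Y26.41 E4.4808

At z = 17.25 mm: the cube is absent (z outside [0, 14]); the 22×29.5 cube at (9.5, -3) contributes its full rectangle; the cylinder at (9.5, 1) is absent (z outside [1, 13.5]); Merging all regions: only the 22×29.5 cube at (9.5, -3) is present, so the union is just that shape — 1 connected region; the r=4.5 cylinder at (9.5, 7.5) gives a regular 8-gon of circumradius 4.5 (constant along its height); Taking the first minus the rest: starting from that combined region, the r=4.5 cylinder at (9.5, 7.5) partially overlaps it — only the 28.64 mm² overlap (of its 57.28 mm²) is removed, clipping the outline — 1 connected region; (rotated 40° about Z; rotation is an isometry so areas/perimeters/island counts are preserved). The outline is a single polygon with 9 vertices. Extrusion per mm of travel: 0.4 × 0.25 / (π × 0.875²) = 0.041575. Accumulating E over each segment gives final E = 4.4808.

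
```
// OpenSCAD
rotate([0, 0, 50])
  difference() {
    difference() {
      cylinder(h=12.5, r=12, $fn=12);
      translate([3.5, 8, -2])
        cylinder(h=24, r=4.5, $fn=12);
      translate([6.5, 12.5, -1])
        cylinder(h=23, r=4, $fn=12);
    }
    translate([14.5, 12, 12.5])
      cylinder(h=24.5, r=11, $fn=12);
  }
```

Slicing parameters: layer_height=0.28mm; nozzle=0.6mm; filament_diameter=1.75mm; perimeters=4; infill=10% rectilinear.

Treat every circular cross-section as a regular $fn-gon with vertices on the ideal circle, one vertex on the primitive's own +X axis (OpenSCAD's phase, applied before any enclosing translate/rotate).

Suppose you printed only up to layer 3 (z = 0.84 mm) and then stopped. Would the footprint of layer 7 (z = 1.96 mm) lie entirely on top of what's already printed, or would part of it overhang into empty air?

entirely on top

Compare the two slices. At z = 0.84: the cylinder: section is a regular 12-gon, circumradius r=12 (area = (12/2)·12.000²·sin(360°/12) = 432.00 mm²); the cylinder at (3.5, 8): section is a regular 12-gon, circumradius r=4.5 (area = (12/2)·4.500²·sin(360°/12) = 60.75 mm²); the r=4 cylinder at (6.5, 12.5) gives a regular 12-gon of circumradius 4 (constant along its height) (area = (12/2)·4.000²·sin(360°/12) = 48.00 mm²); After the difference (first − rest): starting from the r=12 cylinder (432.00 mm²), the r=4.5 cylinder at (3.5, 8) partially overlaps it — only the 53.24 mm² overlap (of its 60.75 mm²) is removed, clipping the outline; the r=4 cylinder at (6.5, 12.5) misses the remaining region (no effect) — area = 378.76 mm²; the cylinder at (14.5, 12) is not intersected at this z (z outside [12.5, 37]); Subtracting the remaining from the first: none of the subtracted shapes is present at this height, so that combined region is unchanged — area = 378.76 mm²; (rotated 50° about Z; rotation is an isometry so areas/perimeters/island counts are preserved). At z = 1.96: the cylinder: section is a regular 12-gon, circumradius r=12 (area = (12/2)·12.000²·sin(360°/12) = 432.00 mm²); the r=4.5 cylinder at (3.5, 8) contributes a regular 12-gon of circumradius 4.5 (area = (12/2)·4.500²·sin(360°/12) = 60.75 mm²); the cylinder at (6.5, 12.5): section is a regular 12-gon, circumradius r=4 (area = (12/2)·4.000²·sin(360°/12) = 48.00 mm²); After the difference (first − rest): starting from the r=12 cylinder (432.00 mm²), the r=4.5 cylinder at (3.5, 8) partially overlaps it — only the 53.24 mm² overlap (of its 60.75 mm²) is removed, clipping the outline; the r=4 cylinder at (6.5, 12.5) misses the remaining region (no effect) — area = 378.76 mm²; the cylinder at (14.5, 12) is absent (z outside [12.5, 37]); Subtracting the remaining from the first: none of the subtracted shapes is present at this height, so the result so far is unchanged — area = 378.76 mm²; (rotated 50° about Z; rotation is an isometry so areas/perimeters/island counts are preserved). Checking containment: the cross-section at z = 1.96 is a subset of the cross-section at z = 0.84.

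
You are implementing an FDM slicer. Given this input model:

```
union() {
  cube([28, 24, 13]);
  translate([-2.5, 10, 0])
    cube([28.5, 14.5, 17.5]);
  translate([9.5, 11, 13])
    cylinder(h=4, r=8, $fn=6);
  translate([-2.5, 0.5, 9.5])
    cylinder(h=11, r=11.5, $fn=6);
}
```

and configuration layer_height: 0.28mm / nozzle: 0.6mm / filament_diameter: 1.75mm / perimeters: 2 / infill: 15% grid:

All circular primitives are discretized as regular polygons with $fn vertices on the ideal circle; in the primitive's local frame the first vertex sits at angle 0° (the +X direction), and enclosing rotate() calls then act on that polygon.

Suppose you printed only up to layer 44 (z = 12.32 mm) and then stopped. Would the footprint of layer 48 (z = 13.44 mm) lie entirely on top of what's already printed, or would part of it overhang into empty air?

entirely on top

Compare the two slices. At z = 12.32: the cube (footprint 28×24) is included at this height (area 672.00 mm²); the 28.5×14.5 cube at (-2.5, 10) contributes its full rectangle (area 413.25 mm²); the cylinder at (9.5, 11) does not reach this height (z outside [13, 17]); the r=11.5 cylinder at (-2.5, 0.5) contributes a regular 6-gon of circumradius 11.5 (area = (6/2)·11.500²·sin(360°/6) = 343.60 mm²); Merging all regions: the regions partially overlap — summed areas 1428.85 mm² minus the doubly-counted overlap 430.58 mm² gives 998.27 mm² — area = 998.27 mm². At z = 13.44: the cube is absent (z outside [0, 13]); the cube at (-2.5, 10) is present — its section is the full 28.5×14.5 rectangle (area 413.25 mm²); the r=8 cylinder at (9.5, 11) contributes a regular 6-gon of circumradius 8 (area = (6/2)·8.000²·sin(360°/6) = 166.28 mm²); the cylinder at (-2.5, 0.5): section is a regular 6-gon, circumradius r=11.5 (area = (6/2)·11.500²·sin(360°/6) = 343.60 mm²); Taking the union: the regions partially overlap — summed areas 923.12 mm² minus the doubly-counted overlap 109.79 mm² gives 813.34 mm² — area = 813.34 mm². Checking containment: the cross-section at z = 13.44 is a subset of the cross-section at z = 12.32.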